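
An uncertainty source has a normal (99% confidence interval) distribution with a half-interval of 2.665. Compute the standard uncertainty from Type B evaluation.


u_B = half_width / 2.576
u_B = 2.665 / 2.576
u_B = 1.0345

1.0345


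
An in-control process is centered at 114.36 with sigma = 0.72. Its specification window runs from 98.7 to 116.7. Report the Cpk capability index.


Cpu = (USL - mean) / (3*sigma) = (116.7 - 114.36) / (3*0.72) = 1.0833
Cpl = (mean - LSL) / (3*sigma) = (114.36 - 98.7) / (3*0.72) = 7.2500
Cpk = min(Cpu, Cpl) = 1.0833

1.0833


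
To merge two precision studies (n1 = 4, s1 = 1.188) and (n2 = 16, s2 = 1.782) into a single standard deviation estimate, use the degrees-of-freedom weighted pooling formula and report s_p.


s_p = sqrt(((n1-1)*s1^2 + (n2-1)*s2^2) / (n1+n2-2))
numerator = (4-1)*1.188^2 + (16-1)*1.782^2 = 4.234032 + 47.63286 = 51.866892
denominator = 4 + 16 - 2 = 18
s_p^2 = 51.866892 / 18 = 2.881494
s_p = sqrt(2.881494) = 1.6975

1.6975


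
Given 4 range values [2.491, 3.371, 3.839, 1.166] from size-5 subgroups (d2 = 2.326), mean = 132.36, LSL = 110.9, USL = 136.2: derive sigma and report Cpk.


R_bar = (2.491 + 3.371 + 3.839 + 1.166) / 4 = 2.71675
sigma = R_bar / d2 = 2.71675 / 2.326 = 1.1679923
Cp = (USL - LSL)/(6*sigma) = (136.2 - 110.9)/(6*1.1679923) = 3.6102
Cpu = (136.2 - 132.36)/(3*1.1679923) = 1.0959
Cpl = (132.36 - 110.9)/(3*1.1679923) = 6.1245
Cpk = min(Cpu, Cpl) = 1.0959

1.0959


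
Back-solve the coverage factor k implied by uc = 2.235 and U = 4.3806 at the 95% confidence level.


k = U / uc
k = 4.3806 / 2.235
k = 1.96

1.96


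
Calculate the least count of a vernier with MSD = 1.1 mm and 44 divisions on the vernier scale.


LC = MSD / n_div
= 1.1 / 44
= 0.0250

0.0250


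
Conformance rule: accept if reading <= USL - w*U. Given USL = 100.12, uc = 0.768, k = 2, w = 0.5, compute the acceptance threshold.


U = k * uc = 2 * 0.768 = 1.536
guard band g = w * U = 0.5 * 1.536 = 0.768
AL = USL - g = 100.12 - 0.768
AL = 99.3520

99.3520


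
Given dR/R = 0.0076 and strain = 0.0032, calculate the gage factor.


GF = (dR/R) / epsilon
= 0.0076 / 0.0032
= 2.3750

2.3750


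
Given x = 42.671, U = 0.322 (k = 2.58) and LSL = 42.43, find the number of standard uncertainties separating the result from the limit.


u = U / k = 0.322 / 2.58 = 0.1248062
margin = |LSL - x| = |42.43 - 42.671| = 0.241
z = margin / u = 0.241 / 0.1248062
z = 1.9310

1.9310


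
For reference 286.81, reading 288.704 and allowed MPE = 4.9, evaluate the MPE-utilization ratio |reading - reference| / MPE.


e = indication - reference = 288.704 - 286.81 = 1.8940
|e| = 1.8940
ratio = |e| / MPE = 1.8940 / 4.9
ratio = 0.3865

0.3865


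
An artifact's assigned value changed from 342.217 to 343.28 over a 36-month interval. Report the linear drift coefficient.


rate = (v2 - v1) / months
= (343.28 - 342.217) / 36
= 1.0630 / 36
= 0.0295

0.0295


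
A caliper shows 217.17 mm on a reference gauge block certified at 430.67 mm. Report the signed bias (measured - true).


Systematic error = measured - true
= 217.17 - 430.67
= -213.5000

-213.5000


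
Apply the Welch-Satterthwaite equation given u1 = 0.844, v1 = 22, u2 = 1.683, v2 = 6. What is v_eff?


uc = sqrt(u1^2 + u2^2) = sqrt(0.844^2 + 1.683^2) = 1.8827706
v_eff = uc^4 / (u1^4/v1 + u2^4/v2)
= 1.8827706^4 / (0.844^4/22 + 1.683^4/6)
= 12.565785 / 1.3602303
v_eff = 9.2380

9.2380


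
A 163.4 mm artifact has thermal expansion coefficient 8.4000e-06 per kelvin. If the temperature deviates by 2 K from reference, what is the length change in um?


dL = L * alpha * dT
= 163.4 * 8.4000e-06 * 2
= 0.0027451 mm
dL_um = 0.0027451 * 1000 = 2.7451 um

2.7451


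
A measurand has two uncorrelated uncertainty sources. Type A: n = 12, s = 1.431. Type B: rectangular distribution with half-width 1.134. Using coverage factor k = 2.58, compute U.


u_A = s / sqrt(n) = 1.431 / sqrt(12) = 0.41309412
u_B = half_width / sqrt(3) = 1.134 / sqrt(3) = 0.65471521
uc = sqrt(u_A^2 + u_B^2) = sqrt(0.41309412^2 + 0.65471521^2) = 0.77414389
U = k * uc = 2.58 * 0.77414389
U = 1.9973

1.9973


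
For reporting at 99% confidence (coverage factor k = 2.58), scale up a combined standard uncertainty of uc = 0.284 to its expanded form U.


U = k * uc
U = 2.58 * 0.284
U = 0.7327

0.7327


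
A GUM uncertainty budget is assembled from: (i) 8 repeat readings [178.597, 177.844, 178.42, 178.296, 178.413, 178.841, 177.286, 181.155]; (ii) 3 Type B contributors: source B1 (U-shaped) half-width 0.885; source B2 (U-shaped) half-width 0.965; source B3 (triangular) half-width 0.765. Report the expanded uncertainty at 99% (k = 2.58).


mean = (178.597 + 177.844 + 178.42 + 178.296 + 178.413 + 178.841 + 177.286 + 181.155) / 8 = 178.6065
s = sqrt(sum((x - mean)^2)/(n-1)) = 1.1366425
u_A = s / sqrt(n) = 1.1366425 / sqrt(8) = 0.40186381
u_B1 = 0.885 / sqrt(2) = 0.6257895
u_B2 = 0.965 / sqrt(2) = 0.68235804
u_B3 = 0.765 / sqrt(6) = 0.31230994
uc = sqrt(0.40186381^2 + 0.6257895^2 + 0.68235804^2 + 0.31230994^2) = 1.0565306
U = k * uc = 2.58 * 1.0565306
U = 2.7258

2.7258


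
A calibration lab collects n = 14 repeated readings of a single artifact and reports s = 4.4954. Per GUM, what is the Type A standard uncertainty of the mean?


u_A = s / sqrt(n)
u_A = 4.4954 / sqrt(14)
u_A = 4.4954 / 3.7416574
u_A = 1.2014

1.2014


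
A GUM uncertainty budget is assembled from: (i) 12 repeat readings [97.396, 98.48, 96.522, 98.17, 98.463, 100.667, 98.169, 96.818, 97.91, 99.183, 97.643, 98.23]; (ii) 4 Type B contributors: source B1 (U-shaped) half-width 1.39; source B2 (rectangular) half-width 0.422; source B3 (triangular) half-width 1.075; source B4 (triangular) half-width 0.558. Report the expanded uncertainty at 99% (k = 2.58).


mean = (97.396 + 98.48 + 96.522 + 98.17 + 98.463 + 100.667 + 98.169 + 96.818 + 97.91 + 99.183 + 97.643 + 98.23) / 12 = 98.13758333
s = sqrt(sum((x - mean)^2)/(n-1)) = 1.0838622
u_A = s / sqrt(n) = 1.0838622 / sqrt(12) = 0.31288407
u_B1 = 1.39 / sqrt(2) = 0.98287843
u_B2 = 0.422 / sqrt(3) = 0.24364181
u_B3 = 1.075 / sqrt(6) = 0.43886691
u_B4 = 0.558 / sqrt(6) = 0.22780255
uc = sqrt(0.31288407^2 + 0.98287843^2 + 0.24364181^2 + 0.43886691^2 + 0.22780255^2) = 1.1695324
U = k * uc = 2.58 * 1.1695324
U = 3.0174

3.0174


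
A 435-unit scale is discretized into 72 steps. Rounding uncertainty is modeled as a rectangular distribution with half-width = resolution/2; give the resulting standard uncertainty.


resolution = range / divisions
resolution = 435 / 72 = 6.0416667
u_res = resolution / (2*sqrt(3))
u_res = 6.0416667 / 3.4641016
u_res = 1.7441

1.7441


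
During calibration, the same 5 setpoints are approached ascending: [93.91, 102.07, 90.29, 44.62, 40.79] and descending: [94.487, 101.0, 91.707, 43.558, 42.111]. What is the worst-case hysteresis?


|93.91 - 94.487| = 0.5770
|102.07 - 101.0| = 1.0700
|90.29 - 91.707| = 1.4170
|44.62 - 43.558| = 1.0620
|40.79 - 42.111| = 1.3210
hysteresis = max(diffs) = 1.4170

1.4170


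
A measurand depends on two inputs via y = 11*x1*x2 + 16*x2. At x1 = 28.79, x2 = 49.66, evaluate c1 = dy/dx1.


y = 11*x1*x2 + 16*x2
dy/dx1 = 11*x2
Evaluate at x2 = 49.66: c1 = 11 * 49.66
c1 = 546.2600

546.2600


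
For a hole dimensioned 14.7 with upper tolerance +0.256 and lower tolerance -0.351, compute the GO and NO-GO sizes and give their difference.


GO = nominal - lower_tol (smallest hole = maximum material condition)
GO = 14.7 - 0.351 = 14.349
NO-GO = nominal + upper_tol (largest hole = least material condition)
NO-GO = 14.7 + 0.256 = 14.956
spread = NO-GO - GO = 14.956 - 14.349 = 0.6070

0.6070


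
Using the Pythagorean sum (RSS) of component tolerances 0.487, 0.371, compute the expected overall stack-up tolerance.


RSS = sqrt(0.487^2 + 0.371^2)
= sqrt(0.37481)
= 0.6122

0.6122


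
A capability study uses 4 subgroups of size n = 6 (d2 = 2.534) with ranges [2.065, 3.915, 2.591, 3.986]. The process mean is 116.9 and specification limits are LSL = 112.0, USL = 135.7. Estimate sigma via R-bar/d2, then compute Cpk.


R_bar = (2.065 + 3.915 + 2.591 + 3.986) / 4 = 3.13925
sigma = R_bar / d2 = 3.13925 / 2.534 = 1.2388516
Cp = (USL - LSL)/(6*sigma) = (135.7 - 112.0)/(6*1.2388516) = 3.1884
Cpu = (135.7 - 116.9)/(3*1.2388516) = 5.0584
Cpl = (116.9 - 112.0)/(3*1.2388516) = 1.3184
Cpk = min(Cpu, Cpl) = 1.3184

1.3184


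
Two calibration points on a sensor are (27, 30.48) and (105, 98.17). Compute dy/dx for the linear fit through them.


slope = (y2 - y1) / (x2 - x1)
= (98.17 - 30.48) / (105 - 27)
= 67.6900 / 78
= 0.8678

0.8678


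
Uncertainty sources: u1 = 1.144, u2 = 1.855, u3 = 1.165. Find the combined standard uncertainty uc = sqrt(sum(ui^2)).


uc = sqrt(1.144^2 + 1.855^2 + 1.165^2)
uc = sqrt(6.106986)
uc = 2.4712

2.4712


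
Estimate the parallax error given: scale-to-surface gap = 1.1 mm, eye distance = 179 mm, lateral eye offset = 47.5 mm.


error = h * offset / d
= 1.1 * 47.5 / 179
= 0.2919

0.2919


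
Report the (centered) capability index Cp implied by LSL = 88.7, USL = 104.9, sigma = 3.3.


Cp = (USL - LSL) / (6 * sigma)
= (104.9 - 88.7) / (6 * 3.3)
= 16.2000 / 19.8000
= 0.8182

0.8182


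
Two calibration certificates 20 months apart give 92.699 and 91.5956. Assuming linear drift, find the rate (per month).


rate = (v2 - v1) / months
= (91.5956 - 92.699) / 20
= -1.1034 / 20
= -0.0552

-0.0552


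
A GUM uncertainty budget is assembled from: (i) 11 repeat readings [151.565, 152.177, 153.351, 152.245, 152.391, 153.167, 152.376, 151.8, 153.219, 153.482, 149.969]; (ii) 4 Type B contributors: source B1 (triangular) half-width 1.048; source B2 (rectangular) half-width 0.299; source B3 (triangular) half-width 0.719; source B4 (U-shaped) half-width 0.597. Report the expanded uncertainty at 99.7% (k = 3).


mean = (151.565 + 152.177 + 153.351 + 152.245 + 152.391 + 153.167 + 152.376 + 151.8 + 153.219 + 153.482 + 149.969) / 11 = 152.3401818
s = sqrt(sum((x - mean)^2)/(n-1)) = 1.0166716
u_A = s / sqrt(n) = 1.0166716 / sqrt(11) = 0.30653802
u_B1 = 1.048 / sqrt(6) = 0.42784421
u_B2 = 0.299 / sqrt(3) = 0.17262773
u_B3 = 0.719 / sqrt(6) = 0.29353052
u_B4 = 0.597 / sqrt(2) = 0.42214275
uc = sqrt(0.30653802^2 + 0.42784421^2 + 0.17262773^2 + 0.29353052^2 + 0.42214275^2) = 0.75576532
U = k * uc = 3 * 0.75576532
U = 2.2673

2.2673


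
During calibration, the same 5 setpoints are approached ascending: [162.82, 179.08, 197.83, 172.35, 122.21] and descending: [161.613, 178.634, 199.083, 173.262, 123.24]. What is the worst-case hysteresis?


|162.82 - 161.613| = 1.2070
|179.08 - 178.634| = 0.4460
|197.83 - 199.083| = 1.2530
|172.35 - 173.262| = 0.9120
|122.21 - 123.24| = 1.0300
hysteresis = max(diffs) = 1.2530

1.2530


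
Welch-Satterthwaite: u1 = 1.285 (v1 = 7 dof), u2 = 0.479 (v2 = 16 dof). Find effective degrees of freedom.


uc = sqrt(u1^2 + u2^2) = sqrt(1.285^2 + 0.479^2) = 1.3713738
v_eff = uc^4 / (u1^4/v1 + u2^4/v2)
= 1.3713738^4 / (1.285^4/7 + 0.479^4/16)
= 3.536905 / 0.39279648
v_eff = 9.0044

9.0044


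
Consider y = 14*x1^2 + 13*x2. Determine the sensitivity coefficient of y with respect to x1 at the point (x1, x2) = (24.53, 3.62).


y = 14*x1^2 + 13*x2
dy/dx1 = 2*14*x1
Evaluate at x1 = 24.53: c1 = 28 * 24.53
c1 = 686.8400

686.8400


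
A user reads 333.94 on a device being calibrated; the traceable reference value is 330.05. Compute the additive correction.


Correction = standard - reading
= 330.05 - 333.94
= -3.8900

-3.8900


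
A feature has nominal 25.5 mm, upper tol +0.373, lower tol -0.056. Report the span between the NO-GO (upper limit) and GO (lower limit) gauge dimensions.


GO = nominal - lower_tol (smallest hole = maximum material condition)
GO = 25.5 - 0.056 = 25.444
NO-GO = nominal + upper_tol (largest hole = least material condition)
NO-GO = 25.5 + 0.373 = 25.873
spread = NO-GO - GO = 25.873 - 25.444 = 0.4290

0.4290


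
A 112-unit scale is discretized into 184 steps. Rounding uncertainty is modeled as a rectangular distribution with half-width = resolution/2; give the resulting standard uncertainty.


resolution = range / divisions
resolution = 112 / 184 = 0.60869565
u_res = resolution / (2*sqrt(3))
u_res = 0.60869565 / 3.4641016
u_res = 0.1757

0.1757


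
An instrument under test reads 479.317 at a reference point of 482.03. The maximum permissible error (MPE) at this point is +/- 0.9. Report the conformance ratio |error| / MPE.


e = indication - reference = 479.317 - 482.03 = -2.7130
|e| = 2.7130
ratio = |e| / MPE = 2.7130 / 0.9
ratio = 3.0144

3.0144


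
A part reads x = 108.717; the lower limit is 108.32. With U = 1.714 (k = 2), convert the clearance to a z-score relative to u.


u = U / k = 1.714 / 2 = 0.857
margin = |LSL - x| = |108.32 - 108.717| = 0.397
z = margin / u = 0.397 / 0.857
z = 0.4632

0.4632


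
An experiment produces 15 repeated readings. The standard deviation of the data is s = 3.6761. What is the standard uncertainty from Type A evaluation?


u_A = s / sqrt(n)
u_A = 3.6761 / sqrt(15)
u_A = 3.6761 / 3.8729833
u_A = 0.9492

0.9492


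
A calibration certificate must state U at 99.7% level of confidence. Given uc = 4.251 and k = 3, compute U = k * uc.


U = k * uc
U = 3 * 4.251
U = 12.7530

12.7530


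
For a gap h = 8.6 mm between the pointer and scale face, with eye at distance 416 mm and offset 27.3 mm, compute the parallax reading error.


error = h * offset / d
= 8.6 * 27.3 / 416
= 0.5644

0.5644


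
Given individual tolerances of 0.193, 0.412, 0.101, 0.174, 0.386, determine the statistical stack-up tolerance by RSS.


RSS = sqrt(0.193^2 + 0.412^2 + 0.101^2 + 0.174^2 + 0.386^2)
= sqrt(0.396466)
= 0.6297

0.6297


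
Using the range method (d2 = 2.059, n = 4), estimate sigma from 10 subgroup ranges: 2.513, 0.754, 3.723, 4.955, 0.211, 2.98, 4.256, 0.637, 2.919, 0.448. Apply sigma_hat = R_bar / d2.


R_bar = (2.513 + 0.754 + 3.723 + 4.955 + 0.211 + 2.98 + 4.256 + 0.637 + 2.919 + 0.448) / 10
R_bar = 23.396 / 10 = 2.3396
sigma_hat = R_bar / d2 = 2.3396 / 2.059 = 1.1363

1.1363


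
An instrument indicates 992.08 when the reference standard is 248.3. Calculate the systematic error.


Systematic error = measured - true
= 992.08 - 248.3
= 743.7800

743.7800


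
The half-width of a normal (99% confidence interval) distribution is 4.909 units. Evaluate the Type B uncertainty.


u_B = half_width / 2.576
u_B = 4.909 / 2.576
u_B = 1.9057

1.9057


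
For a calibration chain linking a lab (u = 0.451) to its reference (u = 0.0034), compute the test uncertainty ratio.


TUR = u_lab / u_ref
= 0.451 / 0.0034
= 132.6471

132.6471


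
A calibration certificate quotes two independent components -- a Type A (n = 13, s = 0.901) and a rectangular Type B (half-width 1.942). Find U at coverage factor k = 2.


u_A = s / sqrt(n) = 0.901 / sqrt(13) = 0.24989244
u_B = half_width / sqrt(3) = 1.942 / sqrt(3) = 1.1212142
uc = sqrt(u_A^2 + u_B^2) = sqrt(0.24989244^2 + 1.1212142^2) = 1.1487243
U = k * uc = 2 * 1.1487243
U = 2.2974

2.2974


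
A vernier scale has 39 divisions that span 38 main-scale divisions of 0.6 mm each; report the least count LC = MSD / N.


LC = MSD / n_div
= 0.6 / 39
= 0.0154

0.0154


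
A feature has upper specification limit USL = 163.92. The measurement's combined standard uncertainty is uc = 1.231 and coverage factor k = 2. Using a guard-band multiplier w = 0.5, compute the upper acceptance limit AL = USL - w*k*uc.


U = k * uc = 2 * 1.231 = 2.462
guard band g = w * U = 0.5 * 2.462 = 1.231
AL = USL - g = 163.92 - 1.231
AL = 162.6890

162.6890


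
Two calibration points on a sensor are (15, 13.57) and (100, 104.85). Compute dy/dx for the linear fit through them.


slope = (y2 - y1) / (x2 - x1)
= (104.85 - 13.57) / (100 - 15)
= 91.2800 / 85
= 1.0739

1.0739


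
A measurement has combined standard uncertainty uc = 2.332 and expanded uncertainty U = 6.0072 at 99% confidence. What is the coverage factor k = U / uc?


k = U / uc
k = 6.0072 / 2.332
k = 2.576

2.576


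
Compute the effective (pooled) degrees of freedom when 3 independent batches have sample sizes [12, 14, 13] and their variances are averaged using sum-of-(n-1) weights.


nu = sum_i (n_i - 1)
nu = ((12 - 1) + (14 - 1) + (13 - 1))
nu = 11 + 13 + 12
nu = 36

36


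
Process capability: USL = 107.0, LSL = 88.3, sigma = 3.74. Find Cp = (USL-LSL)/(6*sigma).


Cp = (USL - LSL) / (6 * sigma)
= (107.0 - 88.3) / (6 * 3.74)
= 18.7000 / 22.4400
= 0.8333

0.8333


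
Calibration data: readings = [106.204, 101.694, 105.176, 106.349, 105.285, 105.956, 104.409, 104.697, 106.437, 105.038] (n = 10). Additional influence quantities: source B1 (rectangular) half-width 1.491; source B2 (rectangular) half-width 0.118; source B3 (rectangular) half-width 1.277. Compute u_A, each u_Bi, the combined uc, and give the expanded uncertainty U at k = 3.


mean = (106.204 + 101.694 + 105.176 + 106.349 + 105.285 + 105.956 + 104.409 + 104.697 + 106.437 + 105.038) / 10 = 105.1245
s = sqrt(sum((x - mean)^2)/(n-1)) = 1.3975252
u_A = s / sqrt(n) = 1.3975252 / sqrt(10) = 0.44193627
u_B1 = 1.491 / sqrt(3) = 0.86082925
u_B2 = 0.118 / sqrt(3) = 0.068127332
u_B3 = 1.277 / sqrt(3) = 0.73727629
uc = sqrt(0.44193627^2 + 0.86082925^2 + 0.068127332^2 + 0.73727629^2) = 1.2184221
U = k * uc = 3 * 1.2184221
U = 3.6553

3.6553


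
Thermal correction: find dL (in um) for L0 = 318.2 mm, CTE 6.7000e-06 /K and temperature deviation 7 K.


dL = L * alpha * dT
= 318.2 * 6.7000e-06 * 7
= 0.0149236 mm
dL_um = 0.0149236 * 1000 = 14.9236 um

14.9236


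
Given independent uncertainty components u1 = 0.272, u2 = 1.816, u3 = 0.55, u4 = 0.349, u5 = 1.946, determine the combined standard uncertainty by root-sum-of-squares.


uc = sqrt(0.272^2 + 1.816^2 + 0.55^2 + 0.349^2 + 1.946^2)
uc = sqrt(7.583057)
uc = 2.7537

2.7537


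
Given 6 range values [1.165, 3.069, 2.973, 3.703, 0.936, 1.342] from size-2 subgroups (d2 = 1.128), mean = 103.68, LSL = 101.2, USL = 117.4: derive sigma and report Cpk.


R_bar = (1.165 + 3.069 + 2.973 + 3.703 + 0.936 + 1.342) / 6 = 2.198
sigma = R_bar / d2 = 2.198 / 1.128 = 1.9485816
Cp = (USL - LSL)/(6*sigma) = (117.4 - 101.2)/(6*1.9485816) = 1.3856
Cpu = (117.4 - 103.68)/(3*1.9485816) = 2.3470
Cpl = (103.68 - 101.2)/(3*1.9485816) = 0.4242
Cpk = min(Cpu, Cpl) = 0.4242

0.4242


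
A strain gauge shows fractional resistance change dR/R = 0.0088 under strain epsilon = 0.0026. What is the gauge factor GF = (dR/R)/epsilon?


GF = (dR/R) / epsilon
= 0.0088 / 0.0026
= 3.3846

3.3846


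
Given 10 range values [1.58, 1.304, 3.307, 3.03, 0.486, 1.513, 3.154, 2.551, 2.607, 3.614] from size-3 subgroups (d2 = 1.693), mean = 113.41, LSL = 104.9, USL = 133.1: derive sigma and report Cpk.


R_bar = (1.58 + 1.304 + 3.307 + 3.03 + 0.486 + 1.513 + 3.154 + 2.551 + 2.607 + 3.614) / 10 = 2.3146
sigma = R_bar / d2 = 2.3146 / 1.693 = 1.3671589
Cp = (USL - LSL)/(6*sigma) = (133.1 - 104.9)/(6*1.3671589) = 3.4378
Cpu = (133.1 - 113.41)/(3*1.3671589) = 4.8007
Cpl = (113.41 - 104.9)/(3*1.3671589) = 2.0749
Cpk = min(Cpu, Cpl) = 2.0749

2.0749


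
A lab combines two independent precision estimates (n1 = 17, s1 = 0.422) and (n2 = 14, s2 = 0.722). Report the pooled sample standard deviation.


s_p = sqrt(((n1-1)*s1^2 + (n2-1)*s2^2) / (n1+n2-2))
numerator = (17-1)*0.422^2 + (14-1)*0.722^2 = 2.849344 + 6.776692 = 9.626036
denominator = 17 + 14 - 2 = 29
s_p^2 = 9.626036 / 29 = 0.33193228
s_p = sqrt(0.33193228) = 0.5761

0.5761


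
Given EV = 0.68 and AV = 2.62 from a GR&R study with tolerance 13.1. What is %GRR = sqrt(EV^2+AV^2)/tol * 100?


GRR = sqrt(EV^2 + AV^2) = sqrt(0.68^2 + 2.62^2) = 2.7068062
%GRR = GRR / tol * 100 = 2.7068062 / 13.1 * 100
%GRR = 20.6626

20.6626


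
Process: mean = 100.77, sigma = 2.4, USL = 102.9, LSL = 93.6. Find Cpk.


Cpu = (USL - mean) / (3*sigma) = (102.9 - 100.77) / (3*2.4) = 0.2958
Cpl = (mean - LSL) / (3*sigma) = (100.77 - 93.6) / (3*2.4) = 0.9958
Cpk = min(Cpu, Cpl) = 0.2958

0.2958


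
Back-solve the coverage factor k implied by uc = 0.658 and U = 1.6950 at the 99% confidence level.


k = U / uc
k = 1.6950 / 0.658
k = 2.576

2.576


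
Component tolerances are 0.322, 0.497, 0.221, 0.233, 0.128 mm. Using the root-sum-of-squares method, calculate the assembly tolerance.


RSS = sqrt(0.322^2 + 0.497^2 + 0.221^2 + 0.233^2 + 0.128^2)
= sqrt(0.470207)
= 0.6857

0.6857


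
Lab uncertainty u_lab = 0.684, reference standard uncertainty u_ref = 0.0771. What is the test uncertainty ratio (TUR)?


TUR = u_lab / u_ref
= 0.684 / 0.0771
= 8.8716

8.8716


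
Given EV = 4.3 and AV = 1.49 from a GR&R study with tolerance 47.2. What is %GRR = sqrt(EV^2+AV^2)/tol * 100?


GRR = sqrt(EV^2 + AV^2) = sqrt(4.3^2 + 1.49^2) = 4.5508351
%GRR = GRR / tol * 100 = 4.5508351 / 47.2 * 100
%GRR = 9.6416

9.6416


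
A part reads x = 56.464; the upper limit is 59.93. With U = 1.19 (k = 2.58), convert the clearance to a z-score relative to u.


u = U / k = 1.19 / 2.58 = 0.46124031
margin = |USL - x| = |59.93 - 56.464| = 3.466
z = margin / u = 3.466 / 0.46124031
z = 7.5145

7.5145


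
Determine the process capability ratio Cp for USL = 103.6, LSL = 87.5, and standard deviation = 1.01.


Cp = (USL - LSL) / (6 * sigma)
= (103.6 - 87.5) / (6 * 1.01)
= 16.1000 / 6.0600
= 2.6568

2.6568


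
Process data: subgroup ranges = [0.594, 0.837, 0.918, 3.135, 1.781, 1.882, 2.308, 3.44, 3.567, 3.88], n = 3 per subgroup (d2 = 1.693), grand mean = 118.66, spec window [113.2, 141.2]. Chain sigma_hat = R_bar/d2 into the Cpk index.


R_bar = (0.594 + 0.837 + 0.918 + 3.135 + 1.781 + 1.882 + 2.308 + 3.44 + 3.567 + 3.88) / 10 = 2.2342
sigma = R_bar / d2 = 2.2342 / 1.693 = 1.3196692
Cp = (USL - LSL)/(6*sigma) = (141.2 - 113.2)/(6*1.3196692) = 3.5362
Cpu = (141.2 - 118.66)/(3*1.3196692) = 5.6933
Cpl = (118.66 - 113.2)/(3*1.3196692) = 1.3791
Cpk = min(Cpu, Cpl) = 1.3791

1.3791


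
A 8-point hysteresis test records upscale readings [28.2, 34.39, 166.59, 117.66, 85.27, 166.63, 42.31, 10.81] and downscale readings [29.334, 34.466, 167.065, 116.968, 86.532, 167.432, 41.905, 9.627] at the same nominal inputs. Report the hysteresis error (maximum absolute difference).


|28.2 - 29.334| = 1.1340
|34.39 - 34.466| = 0.0760
|166.59 - 167.065| = 0.4750
|117.66 - 116.968| = 0.6920
|85.27 - 86.532| = 1.2620
|166.63 - 167.432| = 0.8020
|42.31 - 41.905| = 0.4050
|10.81 - 9.627| = 1.1830
hysteresis = max(diffs) = 1.2620

1.2620


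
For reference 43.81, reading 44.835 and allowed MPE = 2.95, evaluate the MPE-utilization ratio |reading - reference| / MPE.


e = indication - reference = 44.835 - 43.81 = 1.0250
|e| = 1.0250
ratio = |e| / MPE = 1.0250 / 2.95
ratio = 0.3475

0.3475


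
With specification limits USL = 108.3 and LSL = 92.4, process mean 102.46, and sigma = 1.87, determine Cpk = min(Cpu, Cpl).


Cpu = (USL - mean) / (3*sigma) = (108.3 - 102.46) / (3*1.87) = 1.0410
Cpl = (mean - LSL) / (3*sigma) = (102.46 - 92.4) / (3*1.87) = 1.7932
Cpk = min(Cpu, Cpl) = 1.0410

1.0410


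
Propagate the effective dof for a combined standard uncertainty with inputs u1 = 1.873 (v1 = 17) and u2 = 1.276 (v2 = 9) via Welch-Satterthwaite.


uc = sqrt(u1^2 + u2^2) = sqrt(1.873^2 + 1.276^2) = 2.2663418
v_eff = uc^4 / (u1^4/v1 + u2^4/v2)
= 2.2663418^4 / (1.873^4/17 + 1.276^4/9)
= 26.381631 / 1.0184901
v_eff = 25.9027

25.9027


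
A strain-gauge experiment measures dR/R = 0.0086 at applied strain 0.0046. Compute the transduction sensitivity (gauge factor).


GF = (dR/R) / epsilon
= 0.0086 / 0.0046
= 1.8696

1.8696


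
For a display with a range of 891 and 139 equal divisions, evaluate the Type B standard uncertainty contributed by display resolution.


resolution = range / divisions
resolution = 891 / 139 = 6.4100719
u_res = resolution / (2*sqrt(3))
u_res = 6.4100719 / 3.4641016
u_res = 1.8504

1.8504


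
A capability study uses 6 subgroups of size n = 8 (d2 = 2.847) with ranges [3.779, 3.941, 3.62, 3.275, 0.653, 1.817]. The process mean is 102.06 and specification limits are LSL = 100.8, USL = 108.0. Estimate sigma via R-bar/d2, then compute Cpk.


R_bar = (3.779 + 3.941 + 3.62 + 3.275 + 0.653 + 1.817) / 6 = 2.8475
sigma = R_bar / d2 = 2.8475 / 2.847 = 1.0001756
Cp = (USL - LSL)/(6*sigma) = (108.0 - 100.8)/(6*1.0001756) = 1.1998
Cpu = (108.0 - 102.06)/(3*1.0001756) = 1.9797
Cpl = (102.06 - 100.8)/(3*1.0001756) = 0.4199
Cpk = min(Cpu, Cpl) = 0.4199

0.4199


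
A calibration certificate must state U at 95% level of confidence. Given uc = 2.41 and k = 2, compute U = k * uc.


U = k * uc
U = 2 * 2.41
U = 4.8200

4.8200


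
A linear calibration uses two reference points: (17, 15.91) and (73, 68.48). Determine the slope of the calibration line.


slope = (y2 - y1) / (x2 - x1)
= (68.48 - 15.91) / (73 - 17)
= 52.5700 / 56
= 0.9388

0.9388


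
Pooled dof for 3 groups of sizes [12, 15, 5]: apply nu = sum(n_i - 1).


nu = sum_i (n_i - 1)
nu = ((12 - 1) + (15 - 1) + (5 - 1))
nu = 11 + 14 + 4
nu = 29

29


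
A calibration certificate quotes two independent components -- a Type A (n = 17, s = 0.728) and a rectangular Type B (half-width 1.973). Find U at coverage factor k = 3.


u_A = s / sqrt(n) = 0.728 / sqrt(17) = 0.17656594
u_B = half_width / sqrt(3) = 1.973 / sqrt(3) = 1.1391121
uc = sqrt(u_A^2 + u_B^2) = sqrt(0.17656594^2 + 1.1391121^2) = 1.152715
U = k * uc = 3 * 1.152715
U = 3.4581

3.4581


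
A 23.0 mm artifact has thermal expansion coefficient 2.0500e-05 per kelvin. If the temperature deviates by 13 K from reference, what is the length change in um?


dL = L * alpha * dT
= 23.0 * 2.0500e-05 * 13
= 0.0061295 mm
dL_um = 0.0061295 * 1000 = 6.1295 um

6.1295


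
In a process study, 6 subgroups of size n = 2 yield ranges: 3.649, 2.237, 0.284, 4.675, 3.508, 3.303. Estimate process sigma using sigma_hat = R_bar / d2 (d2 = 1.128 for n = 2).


R_bar = (3.649 + 2.237 + 0.284 + 4.675 + 3.508 + 3.303) / 6
R_bar = 17.656 / 6 = 2.9426667
sigma_hat = R_bar / d2 = 2.9426667 / 1.128 = 2.6087

2.6087


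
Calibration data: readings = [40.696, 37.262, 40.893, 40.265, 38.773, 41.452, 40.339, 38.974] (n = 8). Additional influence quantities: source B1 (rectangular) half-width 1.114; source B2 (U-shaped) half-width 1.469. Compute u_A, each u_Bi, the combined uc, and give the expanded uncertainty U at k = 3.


mean = (40.696 + 37.262 + 40.893 + 40.265 + 38.773 + 41.452 + 40.339 + 38.974) / 8 = 39.83175
s = sqrt(sum((x - mean)^2)/(n-1)) = 1.3837681
u_A = s / sqrt(n) = 1.3837681 / sqrt(8) = 0.4892359
u_B1 = 1.114 / sqrt(3) = 0.6431682
u_B2 = 1.469 / sqrt(2) = 1.0387399
uc = sqrt(0.4892359^2 + 0.6431682^2 + 1.0387399^2) = 1.3160538
U = k * uc = 3 * 1.3160538
U = 3.9482

3.9482


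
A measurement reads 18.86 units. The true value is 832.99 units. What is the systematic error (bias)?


Systematic error = measured - true
= 18.86 - 832.99
= -814.1300

-814.1300


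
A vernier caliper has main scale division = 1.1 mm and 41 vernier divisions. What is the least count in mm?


LC = MSD / n_div
= 1.1 / 41
= 0.0268

0.0268


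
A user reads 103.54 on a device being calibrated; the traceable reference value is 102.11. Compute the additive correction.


Correction = standard - reading
= 102.11 - 103.54
= -1.4300

-1.4300


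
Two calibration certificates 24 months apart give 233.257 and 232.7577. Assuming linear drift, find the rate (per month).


rate = (v2 - v1) / months
= (232.7577 - 233.257) / 24
= -0.4993 / 24
= -0.0208

-0.0208


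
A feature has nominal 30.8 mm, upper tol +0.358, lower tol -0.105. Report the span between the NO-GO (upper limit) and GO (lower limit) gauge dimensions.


GO = nominal - lower_tol (smallest hole = maximum material condition)
GO = 30.8 - 0.105 = 30.695
NO-GO = nominal + upper_tol (largest hole = least material condition)
NO-GO = 30.8 + 0.358 = 31.158
spread = NO-GO - GO = 31.158 - 30.695 = 0.4630

0.4630


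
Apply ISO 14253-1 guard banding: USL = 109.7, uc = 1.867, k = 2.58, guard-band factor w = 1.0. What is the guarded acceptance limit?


U = k * uc = 2.58 * 1.867 = 4.81686
guard band g = w * U = 1.0 * 4.81686 = 4.81686
AL = USL - g = 109.7 - 4.81686
AL = 104.8831

104.8831


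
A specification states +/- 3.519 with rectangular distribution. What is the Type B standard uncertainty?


u_B = half_width / sqrt(3)
u_B = 3.519 / 1.7320508
u_B = 2.0317

2.0317


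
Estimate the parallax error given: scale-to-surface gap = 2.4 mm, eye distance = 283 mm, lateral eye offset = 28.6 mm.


error = h * offset / d
= 2.4 * 28.6 / 283
= 0.2425

0.2425


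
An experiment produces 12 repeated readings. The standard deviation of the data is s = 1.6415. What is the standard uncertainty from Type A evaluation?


u_A = s / sqrt(n)
u_A = 1.6415 / sqrt(12)
u_A = 1.6415 / 3.4641016
u_A = 0.4739

0.4739


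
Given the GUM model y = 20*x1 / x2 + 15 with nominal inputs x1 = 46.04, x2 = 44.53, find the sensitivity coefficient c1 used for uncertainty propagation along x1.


y = 20*x1 / x2 + 15
dy/dx1 = 20/x2
Evaluate at x2 = 44.53: c1 = 20 / 44.53
c1 = 0.4491

0.4491


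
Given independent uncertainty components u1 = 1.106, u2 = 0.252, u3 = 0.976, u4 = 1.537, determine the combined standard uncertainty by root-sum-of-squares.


uc = sqrt(1.106^2 + 0.252^2 + 0.976^2 + 1.537^2)
uc = sqrt(4.601685)
uc = 2.1452

2.1452


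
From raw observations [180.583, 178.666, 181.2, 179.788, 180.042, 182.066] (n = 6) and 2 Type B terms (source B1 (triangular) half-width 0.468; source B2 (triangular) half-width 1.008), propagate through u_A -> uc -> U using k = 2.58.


mean = (180.583 + 178.666 + 181.2 + 179.788 + 180.042 + 182.066) / 6 = 180.3908333
s = sqrt(sum((x - mean)^2)/(n-1)) = 1.1796614
u_A = s / sqrt(n) = 1.1796614 / sqrt(6) = 0.48159475
u_B1 = 0.468 / sqrt(6) = 0.1910602
u_B2 = 1.008 / sqrt(6) = 0.41151428
uc = sqrt(0.48159475^2 + 0.1910602^2 + 0.41151428^2) = 0.66165059
U = k * uc = 2.58 * 0.66165059
U = 1.7071

1.7071


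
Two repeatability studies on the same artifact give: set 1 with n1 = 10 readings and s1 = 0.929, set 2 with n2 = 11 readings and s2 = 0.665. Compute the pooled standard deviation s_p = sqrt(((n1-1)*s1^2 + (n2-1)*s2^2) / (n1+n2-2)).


s_p = sqrt(((n1-1)*s1^2 + (n2-1)*s2^2) / (n1+n2-2))
numerator = (10-1)*0.929^2 + (11-1)*0.665^2 = 7.767369 + 4.42225 = 12.189619
denominator = 10 + 11 - 2 = 19
s_p^2 = 12.189619 / 19 = 0.64155889
s_p = sqrt(0.64155889) = 0.8010

0.8010


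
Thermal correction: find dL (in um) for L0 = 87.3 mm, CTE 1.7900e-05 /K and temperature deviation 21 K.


dL = L * alpha * dT
= 87.3 * 1.7900e-05 * 21
= 0.0328161 mm
dL_um = 0.0328161 * 1000 = 32.8161 um

32.8161


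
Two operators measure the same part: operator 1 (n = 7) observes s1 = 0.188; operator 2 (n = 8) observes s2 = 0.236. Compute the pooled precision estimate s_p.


s_p = sqrt(((n1-1)*s1^2 + (n2-1)*s2^2) / (n1+n2-2))
numerator = (7-1)*0.188^2 + (8-1)*0.236^2 = 0.212064 + 0.389872 = 0.601936
denominator = 7 + 8 - 2 = 13
s_p^2 = 0.601936 / 13 = 0.046302769
s_p = sqrt(0.046302769) = 0.2152

0.2152


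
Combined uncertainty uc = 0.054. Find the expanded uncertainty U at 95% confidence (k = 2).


U = k * uc
U = 2 * 0.054
U = 0.1080

0.1080


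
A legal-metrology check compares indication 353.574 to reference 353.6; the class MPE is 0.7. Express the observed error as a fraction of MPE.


e = indication - reference = 353.574 - 353.6 = -0.0260
|e| = 0.0260
ratio = |e| / MPE = 0.0260 / 0.7
ratio = 0.0371

0.0371


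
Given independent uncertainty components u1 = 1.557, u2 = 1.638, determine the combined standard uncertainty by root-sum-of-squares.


uc = sqrt(1.557^2 + 1.638^2)
uc = sqrt(5.107293)
uc = 2.2599

2.2599


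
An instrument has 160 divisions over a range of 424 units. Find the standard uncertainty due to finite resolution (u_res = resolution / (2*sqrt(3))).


resolution = range / divisions
resolution = 424 / 160 = 2.65
u_res = resolution / (2*sqrt(3))
u_res = 2.65 / 3.4641016
u_res = 0.7650

0.7650


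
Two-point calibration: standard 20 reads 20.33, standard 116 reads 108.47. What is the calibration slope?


slope = (y2 - y1) / (x2 - x1)
= (108.47 - 20.33) / (116 - 20)
= 88.1400 / 96
= 0.9181

0.9181


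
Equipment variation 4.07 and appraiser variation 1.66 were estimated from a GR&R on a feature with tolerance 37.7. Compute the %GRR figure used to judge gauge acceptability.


GRR = sqrt(EV^2 + AV^2) = sqrt(4.07^2 + 1.66^2) = 4.3955091
%GRR = GRR / tol * 100 = 4.3955091 / 37.7 * 100
%GRR = 11.6592

11.6592


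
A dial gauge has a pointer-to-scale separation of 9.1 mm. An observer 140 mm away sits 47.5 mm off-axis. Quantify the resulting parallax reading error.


error = h * offset / d
= 9.1 * 47.5 / 140
= 3.0875

3.0875


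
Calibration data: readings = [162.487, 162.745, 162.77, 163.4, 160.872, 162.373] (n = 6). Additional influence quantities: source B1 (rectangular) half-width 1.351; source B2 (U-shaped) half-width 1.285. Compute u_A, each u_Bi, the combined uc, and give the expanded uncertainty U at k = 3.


mean = (162.487 + 162.745 + 162.77 + 163.4 + 160.872 + 162.373) / 6 = 162.4411667
s = sqrt(sum((x - mean)^2)/(n-1)) = 0.84721176
u_A = s / sqrt(n) = 0.84721176 / sqrt(6) = 0.34587275
u_B1 = 1.351 / sqrt(3) = 0.78000021
u_B2 = 1.285 / sqrt(2) = 0.90863221
uc = sqrt(0.34587275^2 + 0.78000021^2 + 0.90863221^2) = 1.2464513
U = k * uc = 3 * 1.2464513
U = 3.7394

3.7394


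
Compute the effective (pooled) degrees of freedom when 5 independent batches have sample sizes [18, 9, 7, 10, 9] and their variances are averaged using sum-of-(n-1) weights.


nu = sum_i (n_i - 1)
nu = ((18 - 1) + (9 - 1) + (7 - 1) + (10 - 1) + (9 - 1))
nu = 17 + 8 + 6 + 9 + 8
nu = 48

48


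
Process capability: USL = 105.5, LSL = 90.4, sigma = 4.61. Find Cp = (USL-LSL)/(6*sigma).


Cp = (USL - LSL) / (6 * sigma)
= (105.5 - 90.4) / (6 * 4.61)
= 15.1000 / 27.6600
= 0.5459

0.5459


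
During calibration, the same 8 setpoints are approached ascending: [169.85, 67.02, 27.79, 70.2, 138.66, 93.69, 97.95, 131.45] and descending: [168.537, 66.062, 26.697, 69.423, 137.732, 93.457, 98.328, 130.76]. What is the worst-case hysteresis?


|169.85 - 168.537| = 1.3130
|67.02 - 66.062| = 0.9580
|27.79 - 26.697| = 1.0930
|70.2 - 69.423| = 0.7770
|138.66 - 137.732| = 0.9280
|93.69 - 93.457| = 0.2330
|97.95 - 98.328| = 0.3780
|131.45 - 130.76| = 0.6900
hysteresis = max(diffs) = 1.3130

1.3130


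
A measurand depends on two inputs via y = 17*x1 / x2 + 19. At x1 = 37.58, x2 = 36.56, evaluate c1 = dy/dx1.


y = 17*x1 / x2 + 19
dy/dx1 = 17/x2
Evaluate at x2 = 36.56: c1 = 17 / 36.56
c1 = 0.4650

0.4650


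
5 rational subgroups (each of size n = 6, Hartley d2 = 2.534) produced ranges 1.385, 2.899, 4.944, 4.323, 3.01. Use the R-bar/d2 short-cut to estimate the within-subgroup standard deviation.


R_bar = (1.385 + 2.899 + 4.944 + 4.323 + 3.01) / 5
R_bar = 16.561 / 5 = 3.3122
sigma_hat = R_bar / d2 = 3.3122 / 2.534 = 1.3071

1.3071


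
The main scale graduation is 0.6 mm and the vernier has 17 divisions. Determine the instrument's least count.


LC = MSD / n_div
= 0.6 / 17
= 0.0353

0.0353


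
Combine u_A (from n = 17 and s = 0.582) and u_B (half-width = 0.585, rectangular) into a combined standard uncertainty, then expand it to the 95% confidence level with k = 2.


u_A = s / sqrt(n) = 0.582 / sqrt(17) = 0.14115573
u_B = half_width / sqrt(3) = 0.585 / sqrt(3) = 0.33774991
uc = sqrt(u_A^2 + u_B^2) = sqrt(0.14115573^2 + 0.33774991^2) = 0.36606002
U = k * uc = 2 * 0.36606002
U = 0.7321

0.7321


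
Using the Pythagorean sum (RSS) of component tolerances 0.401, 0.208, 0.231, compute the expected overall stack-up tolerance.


RSS = sqrt(0.401^2 + 0.208^2 + 0.231^2)
= sqrt(0.257426)
= 0.5074

0.5074


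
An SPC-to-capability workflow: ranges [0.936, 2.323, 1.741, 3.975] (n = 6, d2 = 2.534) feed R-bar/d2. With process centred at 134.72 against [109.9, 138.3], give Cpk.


R_bar = (0.936 + 2.323 + 1.741 + 3.975) / 4 = 2.24375
sigma = R_bar / d2 = 2.24375 / 2.534 = 0.88545777
Cp = (USL - LSL)/(6*sigma) = (138.3 - 109.9)/(6*0.88545777) = 5.3456
Cpu = (138.3 - 134.72)/(3*0.88545777) = 1.3477
Cpl = (134.72 - 109.9)/(3*0.88545777) = 9.3436
Cpk = min(Cpu, Cpl) = 1.3477

1.3477


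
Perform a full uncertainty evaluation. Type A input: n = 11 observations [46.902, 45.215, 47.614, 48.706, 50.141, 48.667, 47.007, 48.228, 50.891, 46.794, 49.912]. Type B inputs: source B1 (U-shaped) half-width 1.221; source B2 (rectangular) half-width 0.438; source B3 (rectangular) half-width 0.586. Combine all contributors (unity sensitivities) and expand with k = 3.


mean = (46.902 + 45.215 + 47.614 + 48.706 + 50.141 + 48.667 + 47.007 + 48.228 + 50.891 + 46.794 + 49.912) / 11 = 48.18881818
s = sqrt(sum((x - mean)^2)/(n-1)) = 1.69564
u_A = s / sqrt(n) = 1.69564 / sqrt(11) = 0.5112547
u_B1 = 1.221 / sqrt(2) = 0.86337738
u_B2 = 0.438 / sqrt(3) = 0.25287942
u_B3 = 0.586 / sqrt(3) = 0.33832726
uc = sqrt(0.5112547^2 + 0.86337738^2 + 0.25287942^2 + 0.33832726^2) = 1.0886759
U = k * uc = 3 * 1.0886759
U = 3.2660

3.2660


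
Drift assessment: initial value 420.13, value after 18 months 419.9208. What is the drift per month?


rate = (v2 - v1) / months
= (419.9208 - 420.13) / 18
= -0.2092 / 18
= -0.0116

-0.0116


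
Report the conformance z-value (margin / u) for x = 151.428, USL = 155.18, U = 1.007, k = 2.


u = U / k = 1.007 / 2 = 0.5035
margin = |USL - x| = |155.18 - 151.428| = 3.752
z = margin / u = 3.752 / 0.5035
z = 7.4518

7.4518


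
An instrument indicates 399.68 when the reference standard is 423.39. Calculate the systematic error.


Systematic error = measured - true
= 399.68 - 423.39
= -23.7100

-23.7100


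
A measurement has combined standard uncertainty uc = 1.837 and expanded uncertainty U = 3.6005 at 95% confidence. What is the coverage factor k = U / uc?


k = U / uc
k = 3.6005 / 1.837
k = 1.96

1.96


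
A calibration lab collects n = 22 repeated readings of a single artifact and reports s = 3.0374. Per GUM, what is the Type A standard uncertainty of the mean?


u_A = s / sqrt(n)
u_A = 3.0374 / sqrt(22)
u_A = 3.0374 / 4.6904158
u_A = 0.6476

0.6476


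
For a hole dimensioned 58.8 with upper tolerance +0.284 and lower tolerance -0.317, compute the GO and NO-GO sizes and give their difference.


GO = nominal - lower_tol (smallest hole = maximum material condition)
GO = 58.8 - 0.317 = 58.483
NO-GO = nominal + upper_tol (largest hole = least material condition)
NO-GO = 58.8 + 0.284 = 59.084
spread = NO-GO - GO = 59.084 - 58.483 = 0.6010

0.6010


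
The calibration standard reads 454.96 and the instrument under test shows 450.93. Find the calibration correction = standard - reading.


Correction = standard - reading
= 454.96 - 450.93
= 4.0300

4.0300


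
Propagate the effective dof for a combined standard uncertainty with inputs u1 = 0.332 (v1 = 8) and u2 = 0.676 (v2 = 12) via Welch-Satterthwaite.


uc = sqrt(u1^2 + u2^2) = sqrt(0.332^2 + 0.676^2) = 0.75312682
v_eff = uc^4 / (u1^4/v1 + u2^4/v2)
= 0.75312682^4 / (0.332^4/8 + 0.676^4/12)
= 0.32171585 / 0.018920922
v_eff = 17.0032

17.0032


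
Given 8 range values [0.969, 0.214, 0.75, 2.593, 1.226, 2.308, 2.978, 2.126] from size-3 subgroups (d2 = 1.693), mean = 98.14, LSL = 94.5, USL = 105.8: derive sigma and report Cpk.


R_bar = (0.969 + 0.214 + 0.75 + 2.593 + 1.226 + 2.308 + 2.978 + 2.126) / 8 = 1.6455
sigma = R_bar / d2 = 1.6455 / 1.693 = 0.9719433
Cp = (USL - LSL)/(6*sigma) = (105.8 - 94.5)/(6*0.9719433) = 1.9377
Cpu = (105.8 - 98.14)/(3*0.9719433) = 2.6270
Cpl = (98.14 - 94.5)/(3*0.9719433) = 1.2484
Cpk = min(Cpu, Cpl) = 1.2484

1.2484


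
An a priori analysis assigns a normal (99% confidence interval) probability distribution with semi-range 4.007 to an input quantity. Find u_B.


u_B = half_width / 2.576
u_B = 4.007 / 2.576
u_B = 1.5555

1.5555
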